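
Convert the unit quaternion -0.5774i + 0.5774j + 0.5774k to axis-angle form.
axis = (-√3/3, √3/3, √3/3), θ = π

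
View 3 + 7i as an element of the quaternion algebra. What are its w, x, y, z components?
3 + 7i + 0j + 0k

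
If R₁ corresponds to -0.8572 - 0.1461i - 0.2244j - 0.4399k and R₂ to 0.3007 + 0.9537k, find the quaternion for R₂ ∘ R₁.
0.1618 + 0.1701i - 0.2068j - 0.9498k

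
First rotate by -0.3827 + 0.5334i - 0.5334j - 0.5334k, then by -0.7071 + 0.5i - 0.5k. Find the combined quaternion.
-0.2628 - 0.8352i + 0.3772j + 0.3018k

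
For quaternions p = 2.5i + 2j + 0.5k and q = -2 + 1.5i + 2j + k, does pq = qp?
No: pq = -8.25 - 4i - 5.75j + k ≠ -8.25 - 6i - 2.25j - 3k = qp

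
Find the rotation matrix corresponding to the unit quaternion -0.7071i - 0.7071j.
[[0, 1, 0], [1, 0, 0], [0, 0, -1]]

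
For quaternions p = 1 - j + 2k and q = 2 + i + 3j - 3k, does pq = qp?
No: pq = 11 - 2i + 3j + 2k ≠ 11 + 4i - j = qp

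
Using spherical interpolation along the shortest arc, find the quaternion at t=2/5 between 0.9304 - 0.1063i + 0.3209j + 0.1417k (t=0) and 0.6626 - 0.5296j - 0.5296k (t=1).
0.9834 - 0.075i - 0.035j - 0.1615k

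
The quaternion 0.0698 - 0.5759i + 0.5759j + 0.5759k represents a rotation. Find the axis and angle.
axis = (-√3/3, √3/3, √3/3), θ = 172°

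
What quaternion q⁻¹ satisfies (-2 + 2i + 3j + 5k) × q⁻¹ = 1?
-0.0476 - 0.0476i - 0.0714j - 0.119k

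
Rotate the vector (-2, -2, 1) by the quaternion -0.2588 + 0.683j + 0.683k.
(0.671, 1.506, -2.506)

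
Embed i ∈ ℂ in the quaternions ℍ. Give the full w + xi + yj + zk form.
0 + i + 0j + 0k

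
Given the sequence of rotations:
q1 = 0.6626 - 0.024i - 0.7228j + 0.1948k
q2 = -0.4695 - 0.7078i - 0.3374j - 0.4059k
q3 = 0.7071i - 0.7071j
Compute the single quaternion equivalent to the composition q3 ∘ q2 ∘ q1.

q2 · q1 = -0.4929 - 0.8168i + 0.2634j + 0.1431k
q3 · q2 · q1 = 0.7638 - 0.4497i + 0.2473j - 0.3913k
0.7638 - 0.4497i + 0.2473j - 0.3913k


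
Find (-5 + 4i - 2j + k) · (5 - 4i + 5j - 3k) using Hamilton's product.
4 + 41i - 27j + 32k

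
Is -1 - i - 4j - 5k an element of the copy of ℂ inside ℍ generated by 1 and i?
No. The quaternion -1 - i - 4j - 5k has j-coefficient y = -4 and k-coefficient z = -5, not both zero, so it does not lie in the complex subalgebra spanned by 1 and i.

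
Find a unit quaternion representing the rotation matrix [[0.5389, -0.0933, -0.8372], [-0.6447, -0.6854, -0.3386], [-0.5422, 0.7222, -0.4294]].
0.3256 + 0.8145i - 0.2265j - 0.4234k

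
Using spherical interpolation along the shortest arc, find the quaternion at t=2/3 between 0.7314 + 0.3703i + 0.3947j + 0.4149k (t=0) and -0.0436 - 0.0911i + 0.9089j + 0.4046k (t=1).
0.2607 + 0.0802i + 0.8396j + 0.4697k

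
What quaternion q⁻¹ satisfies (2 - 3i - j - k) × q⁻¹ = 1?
0.1333 + 0.2i + 0.0667j + 0.0667k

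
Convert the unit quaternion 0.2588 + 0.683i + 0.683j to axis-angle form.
axis = (√2/2, √2/2, 0), θ = 5π/6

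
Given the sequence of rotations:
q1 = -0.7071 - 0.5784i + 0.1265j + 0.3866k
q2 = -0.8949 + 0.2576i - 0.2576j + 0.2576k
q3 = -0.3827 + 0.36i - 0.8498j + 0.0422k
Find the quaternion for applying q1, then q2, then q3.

q2 · q1 = 0.7148 + 0.2033i - 0.1796j - 0.6445k
q3 · q2 · q1 = -0.4722 + 0.7348i - 0.2981j + 0.3849k
-0.4722 + 0.7348i - 0.2981j + 0.3849k


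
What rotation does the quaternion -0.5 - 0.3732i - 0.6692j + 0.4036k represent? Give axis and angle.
axis = (-0.4309, -0.7727, 0.466), θ = 4π/3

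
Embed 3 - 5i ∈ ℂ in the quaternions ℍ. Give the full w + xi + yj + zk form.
3 - 5i + 0j + 0k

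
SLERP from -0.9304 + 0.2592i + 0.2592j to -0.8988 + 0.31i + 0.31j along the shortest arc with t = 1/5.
-0.9245 + 0.2695i + 0.2695j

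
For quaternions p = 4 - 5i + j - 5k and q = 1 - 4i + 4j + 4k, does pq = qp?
No: pq = 3i + 57j - 5k ≠ -45i - 23j + 27k = qp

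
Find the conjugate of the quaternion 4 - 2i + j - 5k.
4 + 2i - j + 5k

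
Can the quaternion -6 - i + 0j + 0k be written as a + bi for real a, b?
Yes. The quaternion -6 - i has j- and k-coefficients y = z = 0, so it lies in the complex subalgebra spanned by 1 and i.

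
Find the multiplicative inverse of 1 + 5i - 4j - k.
0.0233 - 0.1163i + 0.093j + 0.0233k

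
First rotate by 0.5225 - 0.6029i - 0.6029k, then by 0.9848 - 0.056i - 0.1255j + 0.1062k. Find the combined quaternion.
0.5448 - 0.5473i - 0.1634j - 0.6139k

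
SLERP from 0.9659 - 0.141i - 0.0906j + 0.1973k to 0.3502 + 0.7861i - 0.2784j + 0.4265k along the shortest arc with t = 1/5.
0.9434 + 0.0784i - 0.1519j + 0.2843k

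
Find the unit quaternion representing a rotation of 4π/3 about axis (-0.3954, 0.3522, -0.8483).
-0.5 - 0.3424i + 0.305j - 0.7346k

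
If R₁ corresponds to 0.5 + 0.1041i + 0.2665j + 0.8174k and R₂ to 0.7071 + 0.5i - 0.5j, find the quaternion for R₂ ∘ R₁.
0.4348 - 0.0851i - 0.4703j + 0.7633k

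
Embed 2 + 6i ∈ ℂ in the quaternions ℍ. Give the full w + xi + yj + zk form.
2 + 6i + 0j + 0k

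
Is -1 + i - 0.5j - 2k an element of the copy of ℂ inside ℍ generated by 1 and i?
No. The quaternion -1 + i - 0.5j - 2k has j-coefficient y = -0.5 and k-coefficient z = -2, not both zero, so it does not lie in the complex subalgebra spanned by 1 and i.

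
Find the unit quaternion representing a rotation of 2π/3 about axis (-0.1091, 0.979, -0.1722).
0.5 - 0.0945i + 0.8478j - 0.1491k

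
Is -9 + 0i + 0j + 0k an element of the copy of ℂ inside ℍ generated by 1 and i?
Yes. The quaternion -9 has j- and k-coefficients y = z = 0, so it lies in the complex subalgebra spanned by 1 and i.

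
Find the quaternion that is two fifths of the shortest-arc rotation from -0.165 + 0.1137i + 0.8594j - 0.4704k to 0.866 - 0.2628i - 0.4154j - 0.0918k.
-0.5212 + 0.2015i + 0.7816j - 0.2772k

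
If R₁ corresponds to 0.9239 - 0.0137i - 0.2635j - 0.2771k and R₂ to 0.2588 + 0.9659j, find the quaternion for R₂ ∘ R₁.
0.4936 - 0.2712i + 0.8242j - 0.0585k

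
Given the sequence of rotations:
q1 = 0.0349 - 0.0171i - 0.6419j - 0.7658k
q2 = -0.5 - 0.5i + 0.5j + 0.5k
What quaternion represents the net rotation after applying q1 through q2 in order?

q2 · q1 = 0.6778 - 0.0708i - 0.053j + 0.7298k
0.6778 - 0.0708i - 0.053j + 0.7298k


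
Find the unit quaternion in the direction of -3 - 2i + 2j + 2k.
-0.6547 - 0.4364i + 0.4364j + 0.4364k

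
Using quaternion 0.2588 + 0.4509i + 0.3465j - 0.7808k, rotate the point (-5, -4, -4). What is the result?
(1.53, 6.06, 4.235)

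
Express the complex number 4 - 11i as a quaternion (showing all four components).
4 - 11i + 0j + 0k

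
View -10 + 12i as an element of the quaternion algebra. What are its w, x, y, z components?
-10 + 12i + 0j + 0k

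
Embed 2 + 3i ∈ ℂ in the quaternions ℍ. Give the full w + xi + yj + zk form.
2 + 3i + 0j + 0k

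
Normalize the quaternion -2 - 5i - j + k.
-0.3592 - 0.898i - 0.1796j + 0.1796k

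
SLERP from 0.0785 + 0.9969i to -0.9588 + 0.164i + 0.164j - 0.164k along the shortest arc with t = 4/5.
-0.8691 + 0.445i + 0.1526j - 0.1526k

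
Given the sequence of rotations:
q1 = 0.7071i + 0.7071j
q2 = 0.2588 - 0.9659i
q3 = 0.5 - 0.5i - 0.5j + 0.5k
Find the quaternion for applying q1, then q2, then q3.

q2 · q1 = 0.683 + 0.183i + 0.183j - 0.683k
q3 · q2 · q1 = 0.866 - 0.5j
0.866 - 0.5j


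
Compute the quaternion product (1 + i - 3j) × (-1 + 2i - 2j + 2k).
-9 - 5i - j + 6k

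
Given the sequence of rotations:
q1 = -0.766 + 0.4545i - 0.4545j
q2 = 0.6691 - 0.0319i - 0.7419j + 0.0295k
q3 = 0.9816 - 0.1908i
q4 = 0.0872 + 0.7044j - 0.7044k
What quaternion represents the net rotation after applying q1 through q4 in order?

q2 · q1 = -0.8352 + 0.3419i + 0.2776j + 0.3291k
q3 · q2 · q1 = -0.7546 + 0.495i + 0.3353j + 0.2701k
q4 · q3 · q2 · q1 = -0.1117 + 0.4696i - 0.851j + 0.2064k
-0.1117 + 0.4696i - 0.851j + 0.2064k


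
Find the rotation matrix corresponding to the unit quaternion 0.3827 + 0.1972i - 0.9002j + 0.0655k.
[[-0.6293, -0.4052, -0.6632], [-0.3049, 0.9136, -0.2689], [0.7148, 0.033, -0.6985]]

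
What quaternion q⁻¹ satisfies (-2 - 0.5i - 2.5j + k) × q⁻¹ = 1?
-0.1739 + 0.0435i + 0.2174j - 0.087k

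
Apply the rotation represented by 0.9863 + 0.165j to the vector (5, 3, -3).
(3.751, 3, -4.464)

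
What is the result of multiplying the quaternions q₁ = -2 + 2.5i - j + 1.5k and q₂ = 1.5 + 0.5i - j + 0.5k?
-6 + 3.75i - 0.75k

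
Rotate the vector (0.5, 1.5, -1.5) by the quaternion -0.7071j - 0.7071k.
(-0.5, -1.5, 1.5)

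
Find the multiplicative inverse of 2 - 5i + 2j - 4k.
0.0408 + 0.102i - 0.0408j + 0.0816k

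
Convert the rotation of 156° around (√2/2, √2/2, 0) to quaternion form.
0.2079 + 0.6917i + 0.6917j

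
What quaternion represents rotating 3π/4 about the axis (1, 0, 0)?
0.3827 + 0.9239i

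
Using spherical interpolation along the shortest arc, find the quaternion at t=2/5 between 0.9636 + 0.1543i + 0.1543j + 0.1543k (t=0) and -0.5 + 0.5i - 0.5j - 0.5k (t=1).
0.8731 - 0.1268i + 0.3329j + 0.3329k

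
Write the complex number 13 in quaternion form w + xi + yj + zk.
13 + 0i + 0j + 0k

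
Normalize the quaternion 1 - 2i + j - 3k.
0.2582 - 0.5164i + 0.2582j - 0.7746k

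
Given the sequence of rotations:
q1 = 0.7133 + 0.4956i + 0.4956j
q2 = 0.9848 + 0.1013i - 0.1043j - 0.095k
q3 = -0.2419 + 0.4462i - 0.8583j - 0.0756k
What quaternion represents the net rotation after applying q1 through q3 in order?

q2 · q1 = 0.7039 + 0.6074i + 0.3666j + 0.0341k
q3 · q2 · q1 = -0.1241 + 0.1656i - 0.754j + 0.6234k
-0.1241 + 0.1656i - 0.754j + 0.6234k


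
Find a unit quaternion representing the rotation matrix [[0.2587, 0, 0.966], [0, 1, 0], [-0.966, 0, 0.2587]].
0.7933 + 0.6088j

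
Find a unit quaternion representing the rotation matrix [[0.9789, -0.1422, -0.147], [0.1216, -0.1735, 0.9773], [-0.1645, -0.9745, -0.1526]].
0.6428 - 0.7591i + 0.0068j + 0.1026k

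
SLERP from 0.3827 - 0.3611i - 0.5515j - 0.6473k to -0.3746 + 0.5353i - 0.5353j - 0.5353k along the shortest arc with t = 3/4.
-0.1944 + 0.3382i - 0.6353j - 0.6665k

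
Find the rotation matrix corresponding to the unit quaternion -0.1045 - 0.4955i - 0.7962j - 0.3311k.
[[-0.4871, 0.7198, 0.4945], [0.8582, 0.2897, 0.4237], [0.1617, 0.6308, -0.7589]]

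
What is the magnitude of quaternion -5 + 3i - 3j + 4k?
√59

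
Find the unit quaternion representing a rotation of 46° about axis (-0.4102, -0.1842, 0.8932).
0.9205 - 0.1603i - 0.072j + 0.349k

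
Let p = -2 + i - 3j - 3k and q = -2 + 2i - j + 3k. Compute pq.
8 - 18i - j + 5k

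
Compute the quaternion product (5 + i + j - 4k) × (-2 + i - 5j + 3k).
6 - 14i - 34j + 17k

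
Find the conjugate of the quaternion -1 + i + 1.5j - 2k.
-1 - i - 1.5j + 2k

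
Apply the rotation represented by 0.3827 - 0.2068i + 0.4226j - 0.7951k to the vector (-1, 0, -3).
(-1.335, 2.325, -1.677)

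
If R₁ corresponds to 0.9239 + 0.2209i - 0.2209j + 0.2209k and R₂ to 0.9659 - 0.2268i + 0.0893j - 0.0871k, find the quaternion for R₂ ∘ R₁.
0.9815 + 0.0043i - 0.1j + 0.1633k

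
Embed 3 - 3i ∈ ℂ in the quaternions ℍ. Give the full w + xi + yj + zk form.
3 - 3i + 0j + 0k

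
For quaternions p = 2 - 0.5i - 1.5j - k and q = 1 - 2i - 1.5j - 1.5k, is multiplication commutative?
No: pq = -2.75 - 3.75i - 3.25j - 6.25k ≠ -2.75 - 5.25i - 5.75j - 1.75k = qp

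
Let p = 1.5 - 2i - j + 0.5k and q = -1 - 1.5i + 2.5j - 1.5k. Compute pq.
-1.25 + j - 9.25k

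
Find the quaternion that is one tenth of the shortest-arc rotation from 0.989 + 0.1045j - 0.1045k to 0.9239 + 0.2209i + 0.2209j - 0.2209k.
0.986 + 0.0224i + 0.1167j - 0.1167k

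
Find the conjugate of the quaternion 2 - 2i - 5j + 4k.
2 + 2i + 5j - 4k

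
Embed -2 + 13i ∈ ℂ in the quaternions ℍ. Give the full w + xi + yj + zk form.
-2 + 13i + 0j + 0k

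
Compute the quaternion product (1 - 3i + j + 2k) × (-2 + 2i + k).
2 + 9i + 5j - 5k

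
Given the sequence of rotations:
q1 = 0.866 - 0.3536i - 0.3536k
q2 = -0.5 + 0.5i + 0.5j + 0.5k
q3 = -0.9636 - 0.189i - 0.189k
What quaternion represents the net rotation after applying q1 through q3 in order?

q2 · q1 = -0.0794 + 0.433i + 0.433j + 0.7866k
q3 · q2 · q1 = 0.307 - 0.3204i - 0.3504j - 0.8248k
0.307 - 0.3204i - 0.3504j - 0.8248k


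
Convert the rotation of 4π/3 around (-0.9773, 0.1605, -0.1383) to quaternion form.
-0.5 - 0.8464i + 0.139j - 0.1198k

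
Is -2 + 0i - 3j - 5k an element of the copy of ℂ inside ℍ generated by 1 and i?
No. The quaternion -2 - 3j - 5k has j-coefficient y = -3 and k-coefficient z = -5, not both zero, so it does not lie in the complex subalgebra spanned by 1 and i.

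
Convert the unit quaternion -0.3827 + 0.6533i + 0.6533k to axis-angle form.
axis = (√2/2, 0, √2/2), θ = 5π/4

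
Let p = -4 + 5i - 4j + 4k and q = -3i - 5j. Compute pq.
-5 + 32i + 8j - 37k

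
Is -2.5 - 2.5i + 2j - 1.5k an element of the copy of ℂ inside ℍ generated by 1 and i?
No. The quaternion -2.5 - 2.5i + 2j - 1.5k has j-coefficient y = 2 and k-coefficient z = -1.5, not both zero, so it does not lie in the complex subalgebra spanned by 1 and i.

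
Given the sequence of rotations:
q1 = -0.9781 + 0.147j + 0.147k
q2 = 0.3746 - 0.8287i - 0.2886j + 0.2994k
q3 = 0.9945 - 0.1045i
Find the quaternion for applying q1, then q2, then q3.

q2 · q1 = -0.368 + 0.7241i + 0.4592j - 0.3596k
q3 · q2 · q1 = -0.2903 + 0.7586i + 0.4191j - 0.4056k
-0.2903 + 0.7586i + 0.4191j - 0.4056k


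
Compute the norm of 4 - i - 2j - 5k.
√46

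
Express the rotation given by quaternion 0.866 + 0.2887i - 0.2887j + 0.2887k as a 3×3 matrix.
[[0.6666, -0.6667, -0.3333], [0.3333, 0.6666, -0.6667], [0.6667, 0.3333, 0.6666]]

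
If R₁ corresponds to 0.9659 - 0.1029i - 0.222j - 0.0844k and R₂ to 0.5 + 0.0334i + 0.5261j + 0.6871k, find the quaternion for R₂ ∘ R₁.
0.6612 + 0.0889i + 0.3293j + 0.6682k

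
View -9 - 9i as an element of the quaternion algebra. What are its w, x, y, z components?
-9 - 9i + 0j + 0k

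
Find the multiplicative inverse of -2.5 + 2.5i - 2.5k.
-0.1333 - 0.1333i + 0.1333k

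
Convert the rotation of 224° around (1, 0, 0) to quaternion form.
-0.3746 + 0.9272i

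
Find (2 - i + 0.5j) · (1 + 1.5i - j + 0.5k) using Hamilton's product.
4 + 2.25i - j + 1.25k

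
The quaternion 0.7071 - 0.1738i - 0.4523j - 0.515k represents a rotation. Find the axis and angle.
axis = (-0.2458, -0.6396, -0.7283), θ = π/2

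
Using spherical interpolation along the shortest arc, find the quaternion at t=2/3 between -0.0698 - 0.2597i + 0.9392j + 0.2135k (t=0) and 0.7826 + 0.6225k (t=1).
0.625 - 0.1243i + 0.4496j + 0.6259k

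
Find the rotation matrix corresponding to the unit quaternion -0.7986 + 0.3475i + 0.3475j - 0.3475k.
[[0.517, -0.3135, -0.7965], [0.7965, 0.517, 0.3135], [0.3135, -0.7965, 0.517]]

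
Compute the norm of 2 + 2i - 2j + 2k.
4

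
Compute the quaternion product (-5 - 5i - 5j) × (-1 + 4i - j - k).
20 - 10i + 5j + 30k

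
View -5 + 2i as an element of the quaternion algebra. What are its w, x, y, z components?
-5 + 2i + 0j + 0k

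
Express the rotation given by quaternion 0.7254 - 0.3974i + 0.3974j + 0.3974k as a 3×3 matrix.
[[0.3683, -0.8924, 0.2607], [0.2607, 0.3683, 0.8924], [-0.8924, -0.2607, 0.3683]]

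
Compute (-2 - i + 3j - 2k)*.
-2 + i - 3j + 2k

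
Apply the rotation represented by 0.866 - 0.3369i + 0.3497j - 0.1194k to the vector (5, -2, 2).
(5.064, -2.701, -0.235)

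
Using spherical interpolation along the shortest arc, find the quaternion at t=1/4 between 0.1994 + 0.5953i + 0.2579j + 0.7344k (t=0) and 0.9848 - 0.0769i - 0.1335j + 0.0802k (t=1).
0.5171 + 0.4966i + 0.1804j + 0.6734k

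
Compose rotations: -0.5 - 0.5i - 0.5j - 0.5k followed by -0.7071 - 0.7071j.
0.7071i + 0.7071j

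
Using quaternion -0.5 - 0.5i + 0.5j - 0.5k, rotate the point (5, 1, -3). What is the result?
(-1, 3, 5)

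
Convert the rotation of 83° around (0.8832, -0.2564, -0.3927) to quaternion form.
0.749 + 0.5852i - 0.1699j - 0.2602k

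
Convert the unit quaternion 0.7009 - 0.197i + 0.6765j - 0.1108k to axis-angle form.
axis = (-0.2762, 0.9485, -0.1553), θ = 91°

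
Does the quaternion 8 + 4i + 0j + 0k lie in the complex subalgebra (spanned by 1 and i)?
Yes. The quaternion 8 + 4i has j- and k-coefficients y = z = 0, so it lies in the complex subalgebra spanned by 1 and i.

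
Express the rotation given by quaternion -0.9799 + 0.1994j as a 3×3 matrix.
[[0.9205, 0, -0.3908], [0, 1, 0], [0.3908, 0, 0.9205]]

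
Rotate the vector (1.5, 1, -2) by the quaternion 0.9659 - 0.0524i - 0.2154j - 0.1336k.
(2.392, 0.288, -1.202)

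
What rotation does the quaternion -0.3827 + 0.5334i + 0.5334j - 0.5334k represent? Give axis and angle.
axis = (√3/3, √3/3, -√3/3), θ = 5π/4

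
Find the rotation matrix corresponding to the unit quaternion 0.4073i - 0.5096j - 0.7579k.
[[-0.6682, -0.4151, -0.6174], [-0.4151, -0.4806, 0.7725], [-0.6174, 0.7725, 0.1488]]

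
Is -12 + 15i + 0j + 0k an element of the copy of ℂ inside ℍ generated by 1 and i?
Yes. The quaternion -12 + 15i has j- and k-coefficients y = z = 0, so it lies in the complex subalgebra spanned by 1 and i.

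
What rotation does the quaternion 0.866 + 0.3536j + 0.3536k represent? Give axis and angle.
axis = (0, √2/2, √2/2), θ = π/3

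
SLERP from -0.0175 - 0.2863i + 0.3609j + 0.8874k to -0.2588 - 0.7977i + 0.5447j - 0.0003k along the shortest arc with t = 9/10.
-0.2455 - 0.7857i + 0.5571j + 0.1102k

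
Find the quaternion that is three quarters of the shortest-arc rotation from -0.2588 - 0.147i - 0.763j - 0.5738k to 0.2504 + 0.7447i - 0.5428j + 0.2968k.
0.1315 + 0.6198i - 0.7715j + 0.0577k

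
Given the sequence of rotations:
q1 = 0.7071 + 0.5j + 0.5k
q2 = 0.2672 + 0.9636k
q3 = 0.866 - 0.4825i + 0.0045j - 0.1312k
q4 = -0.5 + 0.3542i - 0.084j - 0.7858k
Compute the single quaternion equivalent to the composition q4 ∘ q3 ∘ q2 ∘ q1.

q2 · q1 = -0.2929 - 0.4818i + 0.1336j + 0.815k
q3 · q2 · q1 = -0.3798 - 0.2547i + 0.5708j + 0.6819k
q4 · q3 · q2 · q1 = 0.8639 + 0.3841i - 0.2949j + 0.1383k
0.8639 + 0.3841i - 0.2949j + 0.1383k


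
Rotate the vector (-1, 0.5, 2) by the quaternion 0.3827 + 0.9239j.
(2.121, 0.5, -0.707)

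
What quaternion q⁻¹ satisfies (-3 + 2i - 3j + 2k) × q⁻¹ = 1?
-0.1154 - 0.0769i + 0.1154j - 0.0769k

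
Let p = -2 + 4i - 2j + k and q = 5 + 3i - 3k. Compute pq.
-19 + 20i + 5j + 17k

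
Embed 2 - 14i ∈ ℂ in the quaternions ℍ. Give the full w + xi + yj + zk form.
2 - 14i + 0j + 0k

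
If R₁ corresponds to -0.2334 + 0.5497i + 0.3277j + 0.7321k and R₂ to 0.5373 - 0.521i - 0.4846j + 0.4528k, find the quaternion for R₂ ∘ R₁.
-0.0117 - 0.0862i + 0.9195j + 0.3833k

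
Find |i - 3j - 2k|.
√14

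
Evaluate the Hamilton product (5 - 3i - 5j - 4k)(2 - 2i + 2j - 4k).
-2 + 12i - 4j - 44k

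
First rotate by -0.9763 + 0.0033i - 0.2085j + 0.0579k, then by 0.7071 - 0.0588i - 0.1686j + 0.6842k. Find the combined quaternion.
-0.7649 + 0.1926i + 0.0228j - 0.6142k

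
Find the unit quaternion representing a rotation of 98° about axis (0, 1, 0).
0.6561 + 0.7547j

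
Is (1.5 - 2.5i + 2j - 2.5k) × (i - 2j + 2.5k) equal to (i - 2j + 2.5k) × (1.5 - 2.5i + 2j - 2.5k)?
No: pq = 12.75 + 1.5i + 0.75j + 6.75k ≠ 12.75 + 1.5i - 6.75j + 0.75k = qp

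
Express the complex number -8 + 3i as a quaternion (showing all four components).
-8 + 3i + 0j + 0k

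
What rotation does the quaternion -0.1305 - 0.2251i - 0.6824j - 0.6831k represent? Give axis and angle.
axis = (-0.227, -0.6883, -0.689), θ = 195°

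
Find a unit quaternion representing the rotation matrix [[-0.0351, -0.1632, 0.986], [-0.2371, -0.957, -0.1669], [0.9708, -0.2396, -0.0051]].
-0.0262 + 0.6941i - 0.1442j + 0.7048k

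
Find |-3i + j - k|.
√11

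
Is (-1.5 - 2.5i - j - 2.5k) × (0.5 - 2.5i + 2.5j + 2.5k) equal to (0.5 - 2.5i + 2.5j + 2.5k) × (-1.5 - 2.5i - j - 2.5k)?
No: pq = 1.75 + 6.25i + 8.25j - 13.75k ≠ 1.75 - 1.25i - 16.75j + 3.75k = qp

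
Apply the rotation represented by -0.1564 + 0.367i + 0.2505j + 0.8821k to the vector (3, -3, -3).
(-5.132, 0.53, -0.619)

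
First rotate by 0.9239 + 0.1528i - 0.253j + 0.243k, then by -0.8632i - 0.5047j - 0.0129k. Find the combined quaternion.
0.0073 - 0.9234i - 0.2585j + 0.2836k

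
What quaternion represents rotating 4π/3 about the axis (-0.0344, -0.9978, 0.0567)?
-0.5 - 0.0298i - 0.8641j + 0.0491k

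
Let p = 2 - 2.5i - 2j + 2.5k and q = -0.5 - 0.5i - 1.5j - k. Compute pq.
-2.75 + 6i - 5.75j - 0.5k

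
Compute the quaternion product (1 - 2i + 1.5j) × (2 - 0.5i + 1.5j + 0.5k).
-1.25 - 3.75i + 5.5j - 1.75k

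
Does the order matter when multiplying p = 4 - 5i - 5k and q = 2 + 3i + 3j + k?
Yes: pq = 28 + 17i + 2j - 21k ≠ 28 - 13i + 22j + 9k = qp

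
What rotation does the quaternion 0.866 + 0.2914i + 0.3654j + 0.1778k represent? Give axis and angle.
axis = (0.5827, 0.7307, 0.3556), θ = π/3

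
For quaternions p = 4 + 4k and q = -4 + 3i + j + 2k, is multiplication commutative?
No: pq = -24 + 8i + 16j - 8k ≠ -24 + 16i - 8j - 8k = qp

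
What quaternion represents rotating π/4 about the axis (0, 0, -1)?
0.9239 - 0.3827k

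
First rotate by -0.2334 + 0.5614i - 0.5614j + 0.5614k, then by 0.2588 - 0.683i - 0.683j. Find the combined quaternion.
-0.0604 - 0.0787i + 0.3976j + 0.9122k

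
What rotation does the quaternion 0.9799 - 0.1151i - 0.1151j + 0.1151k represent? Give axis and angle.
axis = (-√3/3, -√3/3, √3/3), θ = 23°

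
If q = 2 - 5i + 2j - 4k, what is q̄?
2 + 5i - 2j + 4k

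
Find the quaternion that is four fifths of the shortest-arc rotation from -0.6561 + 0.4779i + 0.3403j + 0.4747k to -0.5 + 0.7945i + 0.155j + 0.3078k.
-0.5399 + 0.7415i + 0.1956j + 0.347k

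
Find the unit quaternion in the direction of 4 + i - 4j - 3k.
0.6172 + 0.1543i - 0.6172j - 0.4629k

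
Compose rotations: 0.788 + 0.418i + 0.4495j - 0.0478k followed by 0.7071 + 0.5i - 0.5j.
0.5729 + 0.7135i - 0.0523j + 0.4k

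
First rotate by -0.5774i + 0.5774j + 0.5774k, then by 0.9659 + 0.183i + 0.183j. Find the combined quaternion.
-0.452i + 0.452j + 0.769k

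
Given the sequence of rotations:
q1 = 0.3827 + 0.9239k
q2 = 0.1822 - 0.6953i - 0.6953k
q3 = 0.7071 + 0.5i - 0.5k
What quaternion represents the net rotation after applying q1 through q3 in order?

q2 · q1 = 0.7121 - 0.2661i + 0.6424j - 0.0978k
q3 · q2 · q1 = 0.5877 + 0.4891i + 0.6362j - 0.104k
0.5877 + 0.4891i + 0.6362j - 0.104k


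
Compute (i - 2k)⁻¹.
-0.2i + 0.4k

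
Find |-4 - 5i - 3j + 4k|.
√66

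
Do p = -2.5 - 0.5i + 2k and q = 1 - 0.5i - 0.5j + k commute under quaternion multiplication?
No: pq = -4.75 + 1.75i + 0.75j - 0.25k ≠ -4.75 - 0.25i + 1.75j - 0.75k = qp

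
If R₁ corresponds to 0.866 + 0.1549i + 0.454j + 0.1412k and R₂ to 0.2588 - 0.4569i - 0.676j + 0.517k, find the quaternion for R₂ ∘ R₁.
0.5288 - 0.6858i - 0.3233j + 0.3815k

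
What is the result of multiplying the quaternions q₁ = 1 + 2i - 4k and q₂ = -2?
-2 - 4i + 8k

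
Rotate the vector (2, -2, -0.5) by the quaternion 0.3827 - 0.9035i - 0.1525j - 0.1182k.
(1.071, 1.328, 2.311)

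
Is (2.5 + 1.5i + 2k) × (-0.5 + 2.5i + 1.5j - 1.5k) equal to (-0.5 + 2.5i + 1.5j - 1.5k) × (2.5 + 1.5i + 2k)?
No: pq = -2 + 2.5i + 11j - 2.5k ≠ -2 + 8.5i - 3.5j - 7k = qp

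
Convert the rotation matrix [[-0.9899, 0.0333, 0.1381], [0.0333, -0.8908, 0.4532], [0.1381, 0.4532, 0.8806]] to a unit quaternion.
0.0712i + 0.2337j + 0.9697k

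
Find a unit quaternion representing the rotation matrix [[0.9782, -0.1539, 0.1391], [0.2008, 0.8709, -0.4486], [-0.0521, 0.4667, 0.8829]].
0.9659 + 0.2369i + 0.0495j + 0.0918k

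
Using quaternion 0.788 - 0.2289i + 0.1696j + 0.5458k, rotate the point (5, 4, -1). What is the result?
(-2.035, 4.564, -4.126)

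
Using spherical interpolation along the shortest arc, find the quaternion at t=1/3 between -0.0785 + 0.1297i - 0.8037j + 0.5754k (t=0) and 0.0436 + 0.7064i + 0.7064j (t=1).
-0.0759 - 0.1845i - 0.8809j + 0.4293k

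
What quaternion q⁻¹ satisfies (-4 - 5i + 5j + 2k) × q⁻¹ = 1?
-0.0571 + 0.0714i - 0.0714j - 0.0286k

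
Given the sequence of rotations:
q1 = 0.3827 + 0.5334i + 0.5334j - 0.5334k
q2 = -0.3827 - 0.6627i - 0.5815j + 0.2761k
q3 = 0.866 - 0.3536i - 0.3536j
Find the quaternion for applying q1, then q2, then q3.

q2 · q1 = 0.6645 - 0.2948i - 0.6329j + 0.2665k
q3 · q2 · q1 = 0.2474 - 0.5845i - 0.6888j + 0.3503k
0.2474 - 0.5845i - 0.6888j + 0.3503k


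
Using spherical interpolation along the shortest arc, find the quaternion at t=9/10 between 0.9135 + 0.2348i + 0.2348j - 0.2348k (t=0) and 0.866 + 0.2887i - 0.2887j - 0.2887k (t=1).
0.8826 + 0.2869i - 0.2376j - 0.2869k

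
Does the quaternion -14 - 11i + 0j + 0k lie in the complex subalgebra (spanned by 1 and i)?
Yes. The quaternion -14 - 11i has j- and k-coefficients y = z = 0, so it lies in the complex subalgebra spanned by 1 and i.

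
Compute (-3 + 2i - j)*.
-3 - 2i + j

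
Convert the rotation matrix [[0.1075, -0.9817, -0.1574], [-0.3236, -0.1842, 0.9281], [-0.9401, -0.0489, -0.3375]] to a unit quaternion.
-0.3827 + 0.6382i - 0.5113j - 0.4299k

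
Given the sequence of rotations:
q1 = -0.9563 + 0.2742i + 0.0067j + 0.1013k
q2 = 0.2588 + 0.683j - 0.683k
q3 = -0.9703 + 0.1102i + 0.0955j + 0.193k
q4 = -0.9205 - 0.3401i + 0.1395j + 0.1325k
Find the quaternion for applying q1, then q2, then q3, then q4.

q2 · q1 = -0.1829 + 0.1447i - 0.8387j + 0.4921k
q3 · q2 · q1 = 0.1466 + 0.0483i + 0.77j - 0.619k
q4 · q3 · q2 · q1 = -0.1439 - 0.2827i - 0.8925j + 0.3206k
-0.1439 - 0.2827i - 0.8925j + 0.3206k


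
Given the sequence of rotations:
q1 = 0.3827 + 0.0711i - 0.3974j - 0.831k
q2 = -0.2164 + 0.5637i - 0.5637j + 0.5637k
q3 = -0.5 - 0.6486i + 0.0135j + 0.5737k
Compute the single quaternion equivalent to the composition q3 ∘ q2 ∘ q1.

q2 · q1 = 0.1215 + 0.8928i + 0.3788j + 0.2116k
q3 · q2 · q1 = 0.3918 - 0.7397i + 0.4617j - 0.2938k
0.3918 - 0.7397i + 0.4617j - 0.2938k


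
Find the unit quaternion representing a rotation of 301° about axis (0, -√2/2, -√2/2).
-0.8704 - 0.3482j - 0.3482k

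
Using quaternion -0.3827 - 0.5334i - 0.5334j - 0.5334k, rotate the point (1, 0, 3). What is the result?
(2.794, 1.46, -0.253)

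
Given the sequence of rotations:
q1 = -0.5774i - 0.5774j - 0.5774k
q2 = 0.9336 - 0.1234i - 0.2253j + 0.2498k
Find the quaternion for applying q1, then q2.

q2 · q1 = -0.0571 - 0.2647i - 0.7545j - 0.5979k
-0.0571 - 0.2647i - 0.7545j - 0.5979k


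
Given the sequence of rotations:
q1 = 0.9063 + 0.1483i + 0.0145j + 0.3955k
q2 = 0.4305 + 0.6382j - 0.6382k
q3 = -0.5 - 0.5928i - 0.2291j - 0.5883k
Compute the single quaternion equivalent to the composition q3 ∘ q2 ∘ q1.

q2 · q1 = 0.6333 + 0.3255i + 0.49j - 0.5028k
q3 · q2 · q1 = -0.3072 - 0.1347i - 0.8796j - 0.3371k
-0.3072 - 0.1347i - 0.8796j - 0.3371k


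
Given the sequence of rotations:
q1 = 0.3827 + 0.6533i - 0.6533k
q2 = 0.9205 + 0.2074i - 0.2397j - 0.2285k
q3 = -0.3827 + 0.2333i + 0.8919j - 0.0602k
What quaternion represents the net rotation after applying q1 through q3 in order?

q2 · q1 = 0.0675 + 0.8373i - 0.1055j - 0.5322k
q3 · q2 · q1 = -0.1591 - 0.7857i + 0.1743j - 0.5718k
-0.1591 - 0.7857i + 0.1743j - 0.5718k


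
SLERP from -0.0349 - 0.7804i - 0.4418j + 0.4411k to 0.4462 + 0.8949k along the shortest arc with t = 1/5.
0.0823 - 0.6838i - 0.3871j + 0.613k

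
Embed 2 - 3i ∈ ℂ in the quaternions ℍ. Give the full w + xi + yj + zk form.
2 - 3i + 0j + 0k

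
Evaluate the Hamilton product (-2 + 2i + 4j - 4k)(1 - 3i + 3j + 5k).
12 + 40i + 4k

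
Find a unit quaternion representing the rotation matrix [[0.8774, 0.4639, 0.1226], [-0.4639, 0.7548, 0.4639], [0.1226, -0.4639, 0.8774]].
0.9367 - 0.2476i - 0.2476k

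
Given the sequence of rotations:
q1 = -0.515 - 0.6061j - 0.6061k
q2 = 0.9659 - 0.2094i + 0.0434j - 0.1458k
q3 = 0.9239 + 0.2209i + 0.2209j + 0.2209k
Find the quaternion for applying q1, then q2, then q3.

q2 · q1 = -0.5595 - 0.0068i - 0.7347j - 0.3834k
q3 · q2 · q1 = -0.2684 - 0.0523i - 0.7192j - 0.6386k
-0.2684 - 0.0523i - 0.7192j - 0.6386k


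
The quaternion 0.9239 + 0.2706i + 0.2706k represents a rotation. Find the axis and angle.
axis = (√2/2, 0, √2/2), θ = π/4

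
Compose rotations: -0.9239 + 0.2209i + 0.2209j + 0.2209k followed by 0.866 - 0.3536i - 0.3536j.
-0.6439 + 0.4399i + 0.5961j + 0.1913k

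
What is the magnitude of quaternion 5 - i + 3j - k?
6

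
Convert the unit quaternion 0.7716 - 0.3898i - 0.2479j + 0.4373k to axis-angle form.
axis = (-0.6128, -0.3897, 0.6875), θ = 79°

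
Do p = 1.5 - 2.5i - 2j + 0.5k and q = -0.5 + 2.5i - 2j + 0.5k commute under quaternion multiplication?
No: pq = 1.25 + 5i + 0.5j + 10.5k ≠ 1.25 + 5i - 4.5j - 9.5k = qp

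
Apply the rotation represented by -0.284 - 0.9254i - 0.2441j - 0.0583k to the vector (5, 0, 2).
(4.863, 1.43, -1.818)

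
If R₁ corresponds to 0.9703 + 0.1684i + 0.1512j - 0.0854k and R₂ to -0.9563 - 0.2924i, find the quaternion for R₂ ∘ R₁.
-0.8787 - 0.4448i - 0.1696j + 0.0375k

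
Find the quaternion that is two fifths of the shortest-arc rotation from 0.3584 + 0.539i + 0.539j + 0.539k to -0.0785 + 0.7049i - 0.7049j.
0.3319 + 0.0228i + 0.8389j + 0.4308k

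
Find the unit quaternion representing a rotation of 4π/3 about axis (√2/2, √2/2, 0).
-0.5 + 0.6124i + 0.6124j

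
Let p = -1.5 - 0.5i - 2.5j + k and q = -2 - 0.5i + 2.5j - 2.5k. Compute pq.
11.5 + 5.5i - 0.5j - 0.75k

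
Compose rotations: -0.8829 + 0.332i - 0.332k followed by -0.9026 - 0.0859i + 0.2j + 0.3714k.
0.9487 - 0.2902i - 0.0818j - 0.0946k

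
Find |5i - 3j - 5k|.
√59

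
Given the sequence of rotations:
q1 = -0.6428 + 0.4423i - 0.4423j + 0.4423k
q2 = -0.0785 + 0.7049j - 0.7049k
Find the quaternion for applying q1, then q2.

q2 · q1 = 0.674 - 0.0347i - 0.7302j + 0.1066k
0.674 - 0.0347i - 0.7302j + 0.1066k


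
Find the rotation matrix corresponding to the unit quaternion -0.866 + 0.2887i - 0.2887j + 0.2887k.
[[0.6666, 0.3333, 0.6667], [-0.6667, 0.6666, 0.3333], [-0.3333, -0.6667, 0.6666]]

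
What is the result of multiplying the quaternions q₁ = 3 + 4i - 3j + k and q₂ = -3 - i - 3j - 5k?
-9 + 3i + 19j - 33k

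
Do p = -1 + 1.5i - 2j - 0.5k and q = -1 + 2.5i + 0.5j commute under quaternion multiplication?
No: pq = -1.75 - 3.75i + 0.25j + 6.25k ≠ -1.75 - 4.25i + 2.75j - 5.25k = qp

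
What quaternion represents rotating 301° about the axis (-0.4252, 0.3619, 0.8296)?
-0.8704 - 0.2094i + 0.1782j + 0.4085k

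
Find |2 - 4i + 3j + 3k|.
√38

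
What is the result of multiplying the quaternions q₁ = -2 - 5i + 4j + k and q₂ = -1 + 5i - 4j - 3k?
46 - 13i - 6j + 5k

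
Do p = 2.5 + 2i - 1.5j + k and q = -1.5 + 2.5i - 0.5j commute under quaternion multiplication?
No: pq = -9.5 + 3.75i + 3.5j + 1.25k ≠ -9.5 + 2.75i - 1.5j - 4.25k = qp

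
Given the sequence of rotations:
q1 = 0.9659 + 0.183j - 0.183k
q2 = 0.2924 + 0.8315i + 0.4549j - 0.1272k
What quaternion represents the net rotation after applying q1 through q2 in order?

q2 · q1 = 0.1759 + 0.7432i + 0.6451j - 0.0242k
0.1759 + 0.7432i + 0.6451j - 0.0242k


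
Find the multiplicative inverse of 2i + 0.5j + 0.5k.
-0.4444i - 0.1111j - 0.1111k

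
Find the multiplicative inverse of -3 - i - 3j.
-0.1579 + 0.0526i + 0.1579j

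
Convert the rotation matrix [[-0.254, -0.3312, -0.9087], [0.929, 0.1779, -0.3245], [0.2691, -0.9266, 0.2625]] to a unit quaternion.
0.5446 - 0.2764i - 0.5407j + 0.5785k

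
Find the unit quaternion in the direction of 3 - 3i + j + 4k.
0.5071 - 0.5071i + 0.169j + 0.6761k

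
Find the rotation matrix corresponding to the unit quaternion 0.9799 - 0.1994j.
[[0.9205, 0, -0.3908], [0, 1, 0], [0.3908, 0, 0.9205]]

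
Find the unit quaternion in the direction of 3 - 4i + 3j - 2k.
0.4867 - 0.6489i + 0.4867j - 0.3244k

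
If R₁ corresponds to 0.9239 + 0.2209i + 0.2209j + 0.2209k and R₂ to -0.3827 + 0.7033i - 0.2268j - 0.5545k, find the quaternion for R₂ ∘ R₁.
-0.3363 + 0.6376i - 0.5719j - 0.3914k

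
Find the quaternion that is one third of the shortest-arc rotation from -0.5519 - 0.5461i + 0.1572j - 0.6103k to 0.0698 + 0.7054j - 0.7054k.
-0.3818 - 0.405i + 0.3949j - 0.7309k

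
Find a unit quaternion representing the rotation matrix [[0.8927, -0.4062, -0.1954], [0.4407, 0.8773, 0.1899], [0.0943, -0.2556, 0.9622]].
0.9659 - 0.1153i - 0.075j + 0.2192k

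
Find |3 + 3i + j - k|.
√20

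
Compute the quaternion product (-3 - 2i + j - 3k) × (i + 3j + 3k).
8 + 9i - 6j - 16k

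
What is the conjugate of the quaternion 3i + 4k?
-3i - 4k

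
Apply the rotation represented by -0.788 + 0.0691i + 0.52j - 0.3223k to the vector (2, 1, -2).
(1.795, 2.395, 0.207)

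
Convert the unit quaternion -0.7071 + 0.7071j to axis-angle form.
axis = (0, 1, 0), θ = 3π/2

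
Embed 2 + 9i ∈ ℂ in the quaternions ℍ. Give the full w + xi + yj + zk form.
2 + 9i + 0j + 0k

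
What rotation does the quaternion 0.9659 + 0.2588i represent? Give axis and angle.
axis = (1, 0, 0), θ = π/6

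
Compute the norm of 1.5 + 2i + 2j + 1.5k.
3.536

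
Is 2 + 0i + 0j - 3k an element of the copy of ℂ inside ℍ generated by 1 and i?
No. The quaternion 2 - 3k has j-coefficient y = 0 and k-coefficient z = -3, not both zero, so it does not lie in the complex subalgebra spanned by 1 and i.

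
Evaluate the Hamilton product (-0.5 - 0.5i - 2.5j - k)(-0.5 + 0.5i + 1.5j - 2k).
2.25 + 6.5i - j + 2k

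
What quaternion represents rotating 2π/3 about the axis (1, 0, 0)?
0.5 + 0.866i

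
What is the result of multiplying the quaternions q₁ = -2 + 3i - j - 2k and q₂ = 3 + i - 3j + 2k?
-8 - i - 5j - 18k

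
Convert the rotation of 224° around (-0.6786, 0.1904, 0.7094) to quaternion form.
-0.3746 - 0.6292i + 0.1765j + 0.6577k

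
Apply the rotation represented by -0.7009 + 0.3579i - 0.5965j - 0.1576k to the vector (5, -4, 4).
(6.679, -1.048, -3.361)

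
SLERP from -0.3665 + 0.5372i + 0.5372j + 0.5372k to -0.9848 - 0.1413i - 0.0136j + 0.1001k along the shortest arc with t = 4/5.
-0.9654 + 0.0141i + 0.127j + 0.2275k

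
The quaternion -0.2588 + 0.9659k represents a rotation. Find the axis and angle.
axis = (0, 0, 1), θ = 7π/6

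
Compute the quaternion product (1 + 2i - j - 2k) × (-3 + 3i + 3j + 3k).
-6j + 18k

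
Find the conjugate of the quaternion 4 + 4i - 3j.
4 - 4i + 3j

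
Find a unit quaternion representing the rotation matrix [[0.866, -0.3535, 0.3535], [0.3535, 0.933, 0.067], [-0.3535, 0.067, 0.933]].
0.9659 + 0.183j + 0.183k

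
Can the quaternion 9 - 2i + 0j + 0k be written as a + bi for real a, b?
Yes. The quaternion 9 - 2i has j- and k-coefficients y = z = 0, so it lies in the complex subalgebra spanned by 1 and i.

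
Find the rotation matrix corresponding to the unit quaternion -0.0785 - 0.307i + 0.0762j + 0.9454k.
[[-0.7992, 0.1016, -0.5924], [-0.1952, -0.9761, 0.0959], [-0.5685, 0.1923, 0.7999]]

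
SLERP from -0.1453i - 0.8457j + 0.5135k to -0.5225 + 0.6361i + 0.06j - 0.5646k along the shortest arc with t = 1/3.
0.2119 - 0.3677i - 0.6629j + 0.6168k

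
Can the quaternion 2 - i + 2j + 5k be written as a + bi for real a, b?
No. The quaternion 2 - i + 2j + 5k has j-coefficient y = 2 and k-coefficient z = 5, not both zero, so it does not lie in the complex subalgebra spanned by 1 and i.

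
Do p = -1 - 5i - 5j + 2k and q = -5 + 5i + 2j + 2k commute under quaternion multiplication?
No: pq = 36 + 6i + 43j + 3k ≠ 36 + 34i + 3j - 27k = qp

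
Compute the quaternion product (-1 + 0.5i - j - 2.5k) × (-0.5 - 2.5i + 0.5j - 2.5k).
-4 + 6i + 7.5j + 1.5k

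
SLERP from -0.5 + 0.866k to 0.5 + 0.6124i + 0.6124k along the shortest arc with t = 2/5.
-0.107 + 0.314i + 0.9434k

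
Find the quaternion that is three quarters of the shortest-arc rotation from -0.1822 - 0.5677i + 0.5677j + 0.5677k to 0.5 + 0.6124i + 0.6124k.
-0.5158 - 0.7568i + 0.2061j - 0.3446k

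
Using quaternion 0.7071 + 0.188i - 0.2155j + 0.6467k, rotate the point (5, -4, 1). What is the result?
(4.274, 3.252, 3.627)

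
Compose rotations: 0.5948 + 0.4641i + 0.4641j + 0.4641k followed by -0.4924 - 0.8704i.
0.1111 - 0.7462i + 0.1754j - 0.6325k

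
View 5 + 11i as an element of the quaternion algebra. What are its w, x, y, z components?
5 + 11i + 0j + 0k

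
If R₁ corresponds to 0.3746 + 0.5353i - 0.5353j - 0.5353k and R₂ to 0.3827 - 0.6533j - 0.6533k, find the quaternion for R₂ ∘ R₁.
-0.5561 + 0.2049i - 0.7993j - 0.0999k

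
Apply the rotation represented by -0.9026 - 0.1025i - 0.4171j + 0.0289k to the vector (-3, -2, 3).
(0.015, -2.682, 3.848)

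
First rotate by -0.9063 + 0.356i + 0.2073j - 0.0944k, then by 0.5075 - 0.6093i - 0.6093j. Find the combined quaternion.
-0.1167 + 0.7904i + 0.5999j + 0.0427k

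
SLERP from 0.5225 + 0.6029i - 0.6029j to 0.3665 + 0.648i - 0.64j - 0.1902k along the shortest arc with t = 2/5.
0.4636 + 0.6258i - 0.6226j - 0.0768k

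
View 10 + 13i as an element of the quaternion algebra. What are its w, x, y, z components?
10 + 13i + 0j + 0k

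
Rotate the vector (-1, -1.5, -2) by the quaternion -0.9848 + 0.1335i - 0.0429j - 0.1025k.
(-0.77, -2.149, -1.428)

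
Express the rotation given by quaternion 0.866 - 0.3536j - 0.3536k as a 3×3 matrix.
[[0.4999, 0.6124, -0.6124], [-0.6124, 0.7499, 0.2501], [0.6124, 0.2501, 0.7499]]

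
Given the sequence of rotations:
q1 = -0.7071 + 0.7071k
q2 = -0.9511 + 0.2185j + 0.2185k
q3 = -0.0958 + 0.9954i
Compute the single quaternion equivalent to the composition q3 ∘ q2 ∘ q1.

q2 · q1 = 0.518 + 0.1545i - 0.1545j - 0.827k
q3 · q2 · q1 = -0.2034 + 0.5008i + 0.838j - 0.0746k
-0.2034 + 0.5008i + 0.838j - 0.0746k


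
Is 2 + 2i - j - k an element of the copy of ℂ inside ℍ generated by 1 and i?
No. The quaternion 2 + 2i - j - k has j-coefficient y = -1 and k-coefficient z = -1, not both zero, so it does not lie in the complex subalgebra spanned by 1 and i.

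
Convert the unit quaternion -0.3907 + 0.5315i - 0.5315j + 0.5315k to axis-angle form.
axis = (√3/3, -√3/3, √3/3), θ = 226°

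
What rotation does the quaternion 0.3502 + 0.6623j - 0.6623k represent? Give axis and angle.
axis = (0, √2/2, -√2/2), θ = 139°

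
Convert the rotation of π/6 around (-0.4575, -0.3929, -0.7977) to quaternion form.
0.9659 - 0.1184i - 0.1017j - 0.2065k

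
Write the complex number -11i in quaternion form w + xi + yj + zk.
0 - 11i + 0j + 0k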